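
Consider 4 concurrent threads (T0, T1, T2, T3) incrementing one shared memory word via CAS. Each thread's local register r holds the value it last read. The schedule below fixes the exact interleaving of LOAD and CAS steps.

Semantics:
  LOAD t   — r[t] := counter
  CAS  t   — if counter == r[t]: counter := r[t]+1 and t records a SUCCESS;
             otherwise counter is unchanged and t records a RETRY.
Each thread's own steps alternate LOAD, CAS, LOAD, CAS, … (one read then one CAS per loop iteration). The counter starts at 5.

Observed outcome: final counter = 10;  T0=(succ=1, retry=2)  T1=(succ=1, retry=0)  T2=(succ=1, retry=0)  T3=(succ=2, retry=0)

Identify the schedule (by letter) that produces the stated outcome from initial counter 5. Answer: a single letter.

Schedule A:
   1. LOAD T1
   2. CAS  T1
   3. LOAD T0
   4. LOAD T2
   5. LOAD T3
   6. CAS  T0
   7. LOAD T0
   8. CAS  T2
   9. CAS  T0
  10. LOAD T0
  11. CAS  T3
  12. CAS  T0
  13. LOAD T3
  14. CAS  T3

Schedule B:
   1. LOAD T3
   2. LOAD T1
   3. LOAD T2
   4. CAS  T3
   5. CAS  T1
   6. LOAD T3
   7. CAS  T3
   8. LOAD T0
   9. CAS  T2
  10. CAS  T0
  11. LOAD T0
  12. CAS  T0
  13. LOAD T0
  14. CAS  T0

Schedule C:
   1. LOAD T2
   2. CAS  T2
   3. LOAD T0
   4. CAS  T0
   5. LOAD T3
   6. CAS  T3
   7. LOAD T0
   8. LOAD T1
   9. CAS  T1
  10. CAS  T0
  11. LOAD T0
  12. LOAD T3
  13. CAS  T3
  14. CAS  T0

C

Run C:
#1 T2 reads 5
#2 T2 CAS(5→6) writes; counter now 6
#3 T0 reads 6
#4 T0 CAS(6→7) writes; counter now 7
#5 T3 reads 7
#6 T3 CAS(7→8) writes; counter now 8
#7 T0 reads 8
#8 T1 reads 8
#9 T1 CAS(8→9) writes; counter now 9
#10 T0 CAS(8→9) fails; counter now 9
#11 T0 reads 9
#12 T3 reads 9
#13 T3 CAS(9→10) writes; counter now 10
#14 T0 CAS(9→10) fails; counter now 10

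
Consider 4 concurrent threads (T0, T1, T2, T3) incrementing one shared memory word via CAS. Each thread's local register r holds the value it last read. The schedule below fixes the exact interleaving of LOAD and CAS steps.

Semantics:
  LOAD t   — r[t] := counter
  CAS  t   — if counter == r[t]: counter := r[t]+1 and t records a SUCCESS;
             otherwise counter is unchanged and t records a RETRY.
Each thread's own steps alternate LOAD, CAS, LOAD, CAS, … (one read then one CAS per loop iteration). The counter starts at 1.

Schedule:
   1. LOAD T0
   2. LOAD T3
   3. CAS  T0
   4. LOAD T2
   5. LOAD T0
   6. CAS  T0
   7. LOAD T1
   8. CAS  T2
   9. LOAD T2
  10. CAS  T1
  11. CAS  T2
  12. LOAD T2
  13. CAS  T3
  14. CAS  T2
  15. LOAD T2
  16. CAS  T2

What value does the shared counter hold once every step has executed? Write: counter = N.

   1) LOAD T0:  M=1  r_T0=1
   2) LOAD T3:  M=1  r_T3=1
   3) CAS  T0:  M=2  r_T0=1 ✓
   4) LOAD T2:  M=2  r_T2=2
   5) LOAD T0:  M=2  r_T0=2
   6) CAS  T0:  M=3  r_T0=2 ✓
   7) LOAD T1:  M=3  r_T1=3
   8) CAS  T2:  M=3  r_T2=2 ✗
   9) LOAD T2:  M=3  r_T2=3
  10) CAS  T1:  M=4  r_T1=3 ✓
  11) CAS  T2:  M=4  r_T2=3 ✗
  12) LOAD T2:  M=4  r_T2=4
  13) CAS  T3:  M=4  r_T3=1 ✗
  14) CAS  T2:  M=5  r_T2=4 ✓
  15) LOAD T2:  M=5  r_T2=5
  16) CAS  T2:  M=6  r_T2=5 ✓

counter = 6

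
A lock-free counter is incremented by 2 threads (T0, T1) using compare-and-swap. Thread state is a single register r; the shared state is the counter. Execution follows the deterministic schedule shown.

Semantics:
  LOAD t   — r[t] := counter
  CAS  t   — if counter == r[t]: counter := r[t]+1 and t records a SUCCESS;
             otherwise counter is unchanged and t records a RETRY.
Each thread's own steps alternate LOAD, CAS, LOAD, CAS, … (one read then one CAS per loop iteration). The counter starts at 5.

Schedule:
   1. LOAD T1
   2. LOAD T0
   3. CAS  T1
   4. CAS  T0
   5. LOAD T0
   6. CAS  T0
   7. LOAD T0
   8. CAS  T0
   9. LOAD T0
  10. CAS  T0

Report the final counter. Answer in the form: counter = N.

[1] T1.load  rd  (counter 5, T1.r 5)
[2] T0.load  rd  (counter 5, T0.r 5)
[3] T1.cas  hit  (counter 6, T1.r 5)
[4] T0.cas  miss  (counter 6, T0.r 5)
[5] T0.load  rd  (counter 6, T0.r 6)
[6] T0.cas  hit  (counter 7, T0.r 6)
[7] T0.load  rd  (counter 7, T0.r 7)
[8] T0.cas  hit  (counter 8, T0.r 7)
[9] T0.load  rd  (counter 8, T0.r 8)
[10] T0.cas  hit  (counter 9, T0.r 8)

counter = 9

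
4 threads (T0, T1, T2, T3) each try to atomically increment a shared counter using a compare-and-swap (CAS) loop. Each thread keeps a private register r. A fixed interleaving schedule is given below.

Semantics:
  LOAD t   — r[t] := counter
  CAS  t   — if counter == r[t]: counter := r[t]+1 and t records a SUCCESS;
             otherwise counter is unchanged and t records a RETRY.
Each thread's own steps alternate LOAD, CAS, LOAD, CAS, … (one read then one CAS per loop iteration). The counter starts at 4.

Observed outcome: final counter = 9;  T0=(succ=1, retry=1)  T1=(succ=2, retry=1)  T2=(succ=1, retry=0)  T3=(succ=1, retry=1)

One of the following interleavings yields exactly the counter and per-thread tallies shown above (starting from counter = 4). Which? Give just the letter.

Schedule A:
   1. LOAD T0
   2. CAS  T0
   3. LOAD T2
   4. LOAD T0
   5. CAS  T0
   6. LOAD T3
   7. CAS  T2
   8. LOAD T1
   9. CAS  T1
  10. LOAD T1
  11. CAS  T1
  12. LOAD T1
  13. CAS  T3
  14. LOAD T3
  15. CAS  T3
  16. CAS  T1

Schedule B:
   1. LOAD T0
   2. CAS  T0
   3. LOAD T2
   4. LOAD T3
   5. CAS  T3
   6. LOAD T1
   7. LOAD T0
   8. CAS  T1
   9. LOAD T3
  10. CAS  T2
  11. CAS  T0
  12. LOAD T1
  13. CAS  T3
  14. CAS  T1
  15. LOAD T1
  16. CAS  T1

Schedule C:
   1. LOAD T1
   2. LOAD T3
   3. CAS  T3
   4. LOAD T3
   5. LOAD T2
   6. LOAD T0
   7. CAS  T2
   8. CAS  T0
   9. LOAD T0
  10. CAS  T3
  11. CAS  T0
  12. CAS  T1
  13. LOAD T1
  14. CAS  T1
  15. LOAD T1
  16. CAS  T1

Run C:
#1 T1 reads 4
#2 T3 reads 4
#3 T3 CAS(4→5) writes; counter now 5
#4 T3 reads 5
#5 T2 reads 5
#6 T0 reads 5
#7 T2 CAS(5→6) writes; counter now 6
#8 T0 CAS(5→6) fails; counter now 6
#9 T0 reads 6
#10 T3 CAS(5→6) fails; counter now 6
#11 T0 CAS(6→7) writes; counter now 7
#12 T1 CAS(4→5) fails; counter now 7
#13 T1 reads 7
#14 T1 CAS(7→8) writes; counter now 8
#15 T1 reads 8
#16 T1 CAS(8→9) writes; counter now 9

C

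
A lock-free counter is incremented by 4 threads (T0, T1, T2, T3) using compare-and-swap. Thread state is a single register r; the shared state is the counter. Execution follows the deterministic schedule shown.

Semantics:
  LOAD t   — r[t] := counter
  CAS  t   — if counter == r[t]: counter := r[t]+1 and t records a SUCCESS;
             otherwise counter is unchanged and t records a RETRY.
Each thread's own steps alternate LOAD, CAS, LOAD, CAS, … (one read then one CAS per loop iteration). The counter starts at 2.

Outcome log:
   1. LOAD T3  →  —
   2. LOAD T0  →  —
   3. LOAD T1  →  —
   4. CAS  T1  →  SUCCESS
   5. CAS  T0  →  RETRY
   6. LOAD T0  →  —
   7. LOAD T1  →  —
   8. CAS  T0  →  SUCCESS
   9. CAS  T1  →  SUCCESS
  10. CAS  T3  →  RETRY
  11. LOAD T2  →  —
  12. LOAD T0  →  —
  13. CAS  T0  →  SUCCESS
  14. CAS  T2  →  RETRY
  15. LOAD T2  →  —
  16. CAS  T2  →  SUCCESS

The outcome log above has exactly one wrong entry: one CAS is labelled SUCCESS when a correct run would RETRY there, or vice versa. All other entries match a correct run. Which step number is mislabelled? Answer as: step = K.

step = 9

Re-executing:
step 1: T3 LOAD ⇒ load; ctr=2 reg=2
step 2: T0 LOAD ⇒ load; ctr=2 reg=2
step 3: T1 LOAD ⇒ load; ctr=2 reg=2
step 4: T1 CAS ⇒ ok; ctr=3 reg=2
step 5: T0 CAS ⇒ retry; ctr=3 reg=2
step 6: T0 LOAD ⇒ load; ctr=3 reg=3
step 7: T1 LOAD ⇒ load; ctr=3 reg=3
step 8: T0 CAS ⇒ ok; ctr=4 reg=3
step 9: T1 CAS ⇒ retry; ctr=4 reg=3
step 10: T3 CAS ⇒ retry; ctr=4 reg=2
step 11: T2 LOAD ⇒ load; ctr=4 reg=4
step 12: T0 LOAD ⇒ load; ctr=4 reg=4
step 13: T0 CAS ⇒ ok; ctr=5 reg=4
step 14: T2 CAS ⇒ retry; ctr=5 reg=4
step 15: T2 LOAD ⇒ load; ctr=5 reg=5
step 16: T2 CAS ⇒ ok; ctr=6 reg=5
Mismatch at 9.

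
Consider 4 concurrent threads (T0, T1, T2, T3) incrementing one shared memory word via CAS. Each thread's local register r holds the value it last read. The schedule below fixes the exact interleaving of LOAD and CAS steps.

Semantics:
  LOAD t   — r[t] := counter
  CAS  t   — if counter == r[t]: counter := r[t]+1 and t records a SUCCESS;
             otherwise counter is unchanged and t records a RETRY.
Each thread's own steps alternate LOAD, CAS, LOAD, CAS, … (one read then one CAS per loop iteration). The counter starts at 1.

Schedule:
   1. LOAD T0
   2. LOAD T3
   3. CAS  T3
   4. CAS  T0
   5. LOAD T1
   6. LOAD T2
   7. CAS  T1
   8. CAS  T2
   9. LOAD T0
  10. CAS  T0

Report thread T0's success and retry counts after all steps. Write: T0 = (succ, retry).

T0 = (1, 1)

   1) LOAD T0:  M=1  r_T0=1
   2) LOAD T3:  M=1  r_T3=1
   3) CAS  T3:  M=2  r_T3=1 ✓
   4) CAS  T0:  M=2  r_T0=1 ✗
   5) LOAD T1:  M=2  r_T1=2
   6) LOAD T2:  M=2  r_T2=2
   7) CAS  T1:  M=3  r_T1=2 ✓
   8) CAS  T2:  M=3  r_T2=2 ✗
   9) LOAD T0:  M=3  r_T0=3
  10) CAS  T0:  M=4  r_T0=3 ✓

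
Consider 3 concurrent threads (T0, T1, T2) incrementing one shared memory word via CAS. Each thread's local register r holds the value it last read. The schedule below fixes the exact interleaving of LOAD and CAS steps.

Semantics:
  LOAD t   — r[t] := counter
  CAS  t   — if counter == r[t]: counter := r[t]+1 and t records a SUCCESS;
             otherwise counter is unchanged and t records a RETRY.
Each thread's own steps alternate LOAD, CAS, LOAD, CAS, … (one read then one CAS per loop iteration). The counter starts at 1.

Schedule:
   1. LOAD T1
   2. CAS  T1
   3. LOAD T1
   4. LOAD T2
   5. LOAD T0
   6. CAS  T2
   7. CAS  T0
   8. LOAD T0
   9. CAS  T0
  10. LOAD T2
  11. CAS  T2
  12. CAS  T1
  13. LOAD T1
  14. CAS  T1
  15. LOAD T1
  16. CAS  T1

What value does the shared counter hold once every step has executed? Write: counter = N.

counter = 7

   1) LOAD T1:  M=1  r_T1=1
   2) CAS  T1:  M=2  r_T1=1 ✓
   3) LOAD T1:  M=2  r_T1=2
   4) LOAD T2:  M=2  r_T2=2
   5) LOAD T0:  M=2  r_T0=2
   6) CAS  T2:  M=3  r_T2=2 ✓
   7) CAS  T0:  M=3  r_T0=2 ✗
   8) LOAD T0:  M=3  r_T0=3
   9) CAS  T0:  M=4  r_T0=3 ✓
  10) LOAD T2:  M=4  r_T2=4
  11) CAS  T2:  M=5  r_T2=4 ✓
  12) CAS  T1:  M=5  r_T1=2 ✗
  13) LOAD T1:  M=5  r_T1=5
  14) CAS  T1:  M=6  r_T1=5 ✓
  15) LOAD T1:  M=6  r_T1=6
  16) CAS  T1:  M=7  r_T1=6 ✓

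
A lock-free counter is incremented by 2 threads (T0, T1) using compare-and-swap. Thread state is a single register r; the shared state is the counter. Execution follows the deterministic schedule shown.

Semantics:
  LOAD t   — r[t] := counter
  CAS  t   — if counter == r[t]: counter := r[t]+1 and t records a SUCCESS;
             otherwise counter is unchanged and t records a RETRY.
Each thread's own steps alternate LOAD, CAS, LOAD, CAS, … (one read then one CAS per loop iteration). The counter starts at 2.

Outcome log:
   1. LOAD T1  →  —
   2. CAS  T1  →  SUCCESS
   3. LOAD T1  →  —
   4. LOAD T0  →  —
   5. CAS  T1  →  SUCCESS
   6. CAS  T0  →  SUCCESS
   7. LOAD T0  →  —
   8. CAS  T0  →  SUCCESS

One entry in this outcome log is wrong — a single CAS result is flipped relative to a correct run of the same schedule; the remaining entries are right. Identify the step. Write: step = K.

Re-executing:
[1] T1.load  rd  (counter 2, T1.r 2)
[2] T1.cas  hit  (counter 3, T1.r 2)
[3] T1.load  rd  (counter 3, T1.r 3)
[4] T0.load  rd  (counter 3, T0.r 3)
[5] T1.cas  hit  (counter 4, T1.r 3)
[6] T0.cas  miss  (counter 4, T0.r 3)
[7] T0.load  rd  (counter 4, T0.r 4)
[8] T0.cas  hit  (counter 5, T0.r 4)
Log disagrees first at step 6.

step = 6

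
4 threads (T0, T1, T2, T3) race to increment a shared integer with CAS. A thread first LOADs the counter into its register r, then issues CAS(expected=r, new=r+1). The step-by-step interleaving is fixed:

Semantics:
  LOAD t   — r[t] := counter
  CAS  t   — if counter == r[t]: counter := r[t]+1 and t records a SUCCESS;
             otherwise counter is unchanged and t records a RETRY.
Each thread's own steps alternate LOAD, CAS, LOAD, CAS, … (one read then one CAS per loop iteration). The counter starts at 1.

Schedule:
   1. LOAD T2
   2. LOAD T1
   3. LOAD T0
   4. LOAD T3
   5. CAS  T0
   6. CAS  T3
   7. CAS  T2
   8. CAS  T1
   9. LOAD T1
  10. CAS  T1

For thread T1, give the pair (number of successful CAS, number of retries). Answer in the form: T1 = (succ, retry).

T1 = (1, 1)

[1] T2.load  rd  (counter 1, T2.r 1)
[2] T1.load  rd  (counter 1, T1.r 1)
[3] T0.load  rd  (counter 1, T0.r 1)
[4] T3.load  rd  (counter 1, T3.r 1)
[5] T0.cas  hit  (counter 2, T0.r 1)
[6] T3.cas  miss  (counter 2, T3.r 1)
[7] T2.cas  miss  (counter 2, T2.r 1)
[8] T1.cas  miss  (counter 2, T1.r 1)
[9] T1.load  rd  (counter 2, T1.r 2)
[10] T1.cas  hit  (counter 3, T1.r 2)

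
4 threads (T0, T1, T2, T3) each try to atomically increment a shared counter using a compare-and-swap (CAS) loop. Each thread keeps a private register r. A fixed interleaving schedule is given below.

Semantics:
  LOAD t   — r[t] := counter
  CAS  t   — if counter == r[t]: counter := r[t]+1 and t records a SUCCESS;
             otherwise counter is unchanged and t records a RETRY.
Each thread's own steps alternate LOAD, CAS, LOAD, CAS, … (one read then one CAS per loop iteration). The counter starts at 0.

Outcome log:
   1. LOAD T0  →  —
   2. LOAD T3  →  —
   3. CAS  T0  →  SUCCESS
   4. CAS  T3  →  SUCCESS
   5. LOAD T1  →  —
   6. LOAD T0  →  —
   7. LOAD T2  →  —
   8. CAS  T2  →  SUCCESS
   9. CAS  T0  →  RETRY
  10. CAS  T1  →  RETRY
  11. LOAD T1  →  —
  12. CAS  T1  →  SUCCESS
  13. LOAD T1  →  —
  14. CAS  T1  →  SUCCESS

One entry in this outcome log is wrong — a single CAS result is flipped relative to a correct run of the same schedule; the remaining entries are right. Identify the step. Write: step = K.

Correct run:
[1] T0.load  rd  (counter 0, T0.r 0)
[2] T3.load  rd  (counter 0, T3.r 0)
[3] T0.cas  hit  (counter 1, T0.r 0)
[4] T3.cas  miss  (counter 1, T3.r 0)
[5] T1.load  rd  (counter 1, T1.r 1)
[6] T0.load  rd  (counter 1, T0.r 1)
[7] T2.load  rd  (counter 1, T2.r 1)
[8] T2.cas  hit  (counter 2, T2.r 1)
[9] T0.cas  miss  (counter 2, T0.r 1)
[10] T1.cas  miss  (counter 2, T1.r 1)
[11] T1.load  rd  (counter 2, T1.r 2)
[12] T1.cas  hit  (counter 3, T1.r 2)
[13] T1.load  rd  (counter 3, T1.r 3)
[14] T1.cas  hit  (counter 4, T1.r 3)
Mismatch at 4.

step = 4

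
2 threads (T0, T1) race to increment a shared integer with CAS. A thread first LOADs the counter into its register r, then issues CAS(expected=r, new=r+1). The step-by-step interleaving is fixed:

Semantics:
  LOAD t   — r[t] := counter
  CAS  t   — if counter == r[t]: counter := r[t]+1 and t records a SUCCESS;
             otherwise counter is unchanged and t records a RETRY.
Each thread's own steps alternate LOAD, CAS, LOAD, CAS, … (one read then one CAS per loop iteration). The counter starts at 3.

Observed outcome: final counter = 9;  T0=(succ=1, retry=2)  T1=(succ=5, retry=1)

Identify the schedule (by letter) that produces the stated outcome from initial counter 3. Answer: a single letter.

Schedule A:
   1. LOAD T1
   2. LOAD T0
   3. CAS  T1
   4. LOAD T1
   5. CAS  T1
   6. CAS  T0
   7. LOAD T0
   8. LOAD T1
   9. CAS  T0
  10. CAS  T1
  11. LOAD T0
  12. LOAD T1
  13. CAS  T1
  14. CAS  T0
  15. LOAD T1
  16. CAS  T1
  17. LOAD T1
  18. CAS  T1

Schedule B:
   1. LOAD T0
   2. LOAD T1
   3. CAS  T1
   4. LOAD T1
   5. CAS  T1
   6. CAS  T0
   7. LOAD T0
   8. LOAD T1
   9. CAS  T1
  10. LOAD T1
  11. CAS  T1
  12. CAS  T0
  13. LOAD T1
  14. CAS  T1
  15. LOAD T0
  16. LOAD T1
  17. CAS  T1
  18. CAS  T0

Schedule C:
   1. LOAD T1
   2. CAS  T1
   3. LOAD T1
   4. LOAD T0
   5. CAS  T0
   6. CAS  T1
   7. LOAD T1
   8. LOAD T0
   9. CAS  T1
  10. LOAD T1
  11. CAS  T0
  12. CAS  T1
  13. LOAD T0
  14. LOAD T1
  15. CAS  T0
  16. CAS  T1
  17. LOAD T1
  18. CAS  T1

Simulating candidate A:
1. LOAD T1 → mem=3 r[T1]=3 [LOAD]
2. LOAD T0 → mem=3 r[T0]=3 [LOAD]
3. CAS T1 → mem=4 r[T1]=3 [OK]
4. LOAD T1 → mem=4 r[T1]=4 [LOAD]
5. CAS T1 → mem=5 r[T1]=4 [OK]
6. CAS T0 → mem=5 r[T0]=3 [RETRY]
7. LOAD T0 → mem=5 r[T0]=5 [LOAD]
8. LOAD T1 → mem=5 r[T1]=5 [LOAD]
9. CAS T0 → mem=6 r[T0]=5 [OK]
10. CAS T1 → mem=6 r[T1]=5 [RETRY]
11. LOAD T0 → mem=6 r[T0]=6 [LOAD]
12. LOAD T1 → mem=6 r[T1]=6 [LOAD]
13. CAS T1 → mem=7 r[T1]=6 [OK]
14. CAS T0 → mem=7 r[T0]=6 [RETRY]
15. LOAD T1 → mem=7 r[T1]=7 [LOAD]
16. CAS T1 → mem=8 r[T1]=7 [OK]
17. LOAD T1 → mem=8 r[T1]=8 [LOAD]
18. CAS T1 → mem=9 r[T1]=8 [OK]

A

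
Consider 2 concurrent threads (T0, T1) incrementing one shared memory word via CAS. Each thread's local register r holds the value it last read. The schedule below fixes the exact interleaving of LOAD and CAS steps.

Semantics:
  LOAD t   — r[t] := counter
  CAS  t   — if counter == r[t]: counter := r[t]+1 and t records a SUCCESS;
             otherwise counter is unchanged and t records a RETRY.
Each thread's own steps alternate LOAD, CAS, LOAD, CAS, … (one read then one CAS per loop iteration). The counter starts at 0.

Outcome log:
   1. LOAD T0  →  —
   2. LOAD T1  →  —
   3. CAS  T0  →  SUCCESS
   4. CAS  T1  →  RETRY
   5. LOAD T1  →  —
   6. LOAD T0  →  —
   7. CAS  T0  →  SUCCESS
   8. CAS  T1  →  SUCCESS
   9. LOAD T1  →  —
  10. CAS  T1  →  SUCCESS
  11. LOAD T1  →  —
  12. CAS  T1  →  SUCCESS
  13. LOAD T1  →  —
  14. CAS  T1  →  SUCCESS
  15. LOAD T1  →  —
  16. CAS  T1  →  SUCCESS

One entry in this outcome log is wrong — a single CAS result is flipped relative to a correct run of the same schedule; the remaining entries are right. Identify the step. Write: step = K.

step = 8

Reference trace:
#1 T0 reads 0
#2 T1 reads 0
#3 T0 CAS(0→1) writes; counter now 1
#4 T1 CAS(0→1) fails; counter now 1
#5 T1 reads 1
#6 T0 reads 1
#7 T0 CAS(1→2) writes; counter now 2
#8 T1 CAS(1→2) fails; counter now 2
#9 T1 reads 2
#10 T1 CAS(2→3) writes; counter now 3
#11 T1 reads 3
#12 T1 CAS(3→4) writes; counter now 4
#13 T1 reads 4
#14 T1 CAS(4→5) writes; counter now 5
#15 T1 reads 5
#16 T1 CAS(5→6) writes; counter now 6
Log disagrees first at step 8.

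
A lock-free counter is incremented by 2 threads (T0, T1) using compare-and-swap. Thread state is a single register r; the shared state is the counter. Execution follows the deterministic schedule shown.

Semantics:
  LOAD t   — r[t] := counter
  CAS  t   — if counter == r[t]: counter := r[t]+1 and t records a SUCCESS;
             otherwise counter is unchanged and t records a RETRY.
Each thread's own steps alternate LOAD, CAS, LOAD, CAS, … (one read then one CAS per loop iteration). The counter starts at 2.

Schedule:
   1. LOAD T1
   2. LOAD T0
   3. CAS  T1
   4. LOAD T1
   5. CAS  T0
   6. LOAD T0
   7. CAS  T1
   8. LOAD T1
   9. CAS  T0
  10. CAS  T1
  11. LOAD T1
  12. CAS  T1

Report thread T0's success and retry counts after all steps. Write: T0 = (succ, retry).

1. LOAD T1 → mem=2 r[T1]=2 [LOAD]
2. LOAD T0 → mem=2 r[T0]=2 [LOAD]
3. CAS T1 → mem=3 r[T1]=2 [OK]
4. LOAD T1 → mem=3 r[T1]=3 [LOAD]
5. CAS T0 → mem=3 r[T0]=2 [RETRY]
6. LOAD T0 → mem=3 r[T0]=3 [LOAD]
7. CAS T1 → mem=4 r[T1]=3 [OK]
8. LOAD T1 → mem=4 r[T1]=4 [LOAD]
9. CAS T0 → mem=4 r[T0]=3 [RETRY]
10. CAS T1 → mem=5 r[T1]=4 [OK]
11. LOAD T1 → mem=5 r[T1]=5 [LOAD]
12. CAS T1 → mem=6 r[T1]=5 [OK]

T0 = (0, 2)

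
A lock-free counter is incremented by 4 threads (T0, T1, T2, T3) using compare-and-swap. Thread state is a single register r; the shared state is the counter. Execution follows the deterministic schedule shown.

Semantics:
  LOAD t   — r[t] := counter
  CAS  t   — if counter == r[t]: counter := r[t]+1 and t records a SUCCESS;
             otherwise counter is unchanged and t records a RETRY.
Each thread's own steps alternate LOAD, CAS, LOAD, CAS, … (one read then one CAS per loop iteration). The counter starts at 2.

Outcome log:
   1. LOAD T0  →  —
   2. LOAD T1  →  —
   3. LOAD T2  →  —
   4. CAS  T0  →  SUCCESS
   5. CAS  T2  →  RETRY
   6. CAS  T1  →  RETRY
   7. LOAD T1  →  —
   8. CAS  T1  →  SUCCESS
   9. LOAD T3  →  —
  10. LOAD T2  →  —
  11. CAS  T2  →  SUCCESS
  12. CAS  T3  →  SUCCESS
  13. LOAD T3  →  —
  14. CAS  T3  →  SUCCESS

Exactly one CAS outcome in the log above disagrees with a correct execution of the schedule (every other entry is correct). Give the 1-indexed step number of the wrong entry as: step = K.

Re-executing:
   1) LOAD T0:  M=2  r_T0=2
   2) LOAD T1:  M=2  r_T1=2
   3) LOAD T2:  M=2  r_T2=2
   4) CAS  T0:  M=3  r_T0=2 ✓
   5) CAS  T2:  M=3  r_T2=2 ✗
   6) CAS  T1:  M=3  r_T1=2 ✗
   7) LOAD T1:  M=3  r_T1=3
   8) CAS  T1:  M=4  r_T1=3 ✓
   9) LOAD T3:  M=4  r_T3=4
  10) LOAD T2:  M=4  r_T2=4
  11) CAS  T2:  M=5  r_T2=4 ✓
  12) CAS  T3:  M=5  r_T3=4 ✗
  13) LOAD T3:  M=5  r_T3=5
  14) CAS  T3:  M=6  r_T3=5 ✓
Flip is step 12.

step = 12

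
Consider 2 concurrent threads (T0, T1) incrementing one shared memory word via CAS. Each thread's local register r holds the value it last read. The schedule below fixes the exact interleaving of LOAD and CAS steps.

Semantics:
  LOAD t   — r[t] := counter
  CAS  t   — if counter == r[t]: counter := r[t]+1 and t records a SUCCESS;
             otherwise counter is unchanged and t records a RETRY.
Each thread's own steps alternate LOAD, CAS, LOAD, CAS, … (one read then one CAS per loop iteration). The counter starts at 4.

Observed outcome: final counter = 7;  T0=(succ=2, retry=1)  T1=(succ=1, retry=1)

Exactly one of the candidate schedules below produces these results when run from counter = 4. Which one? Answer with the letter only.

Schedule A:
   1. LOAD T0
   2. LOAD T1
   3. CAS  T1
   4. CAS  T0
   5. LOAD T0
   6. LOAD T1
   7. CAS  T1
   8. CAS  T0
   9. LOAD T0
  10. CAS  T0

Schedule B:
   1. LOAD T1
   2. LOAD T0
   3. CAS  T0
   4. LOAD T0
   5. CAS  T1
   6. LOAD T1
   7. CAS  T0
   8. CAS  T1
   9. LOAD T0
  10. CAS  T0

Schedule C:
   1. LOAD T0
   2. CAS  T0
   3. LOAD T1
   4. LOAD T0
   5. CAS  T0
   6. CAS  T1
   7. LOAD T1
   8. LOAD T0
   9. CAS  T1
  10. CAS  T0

C

Run C:
   1) LOAD T0:  M=4  r_T0=4
   2) CAS  T0:  M=5  r_T0=4 ✓
   3) LOAD T1:  M=5  r_T1=5
   4) LOAD T0:  M=5  r_T0=5
   5) CAS  T0:  M=6  r_T0=5 ✓
   6) CAS  T1:  M=6  r_T1=5 ✗
   7) LOAD T1:  M=6  r_T1=6
   8) LOAD T0:  M=6  r_T0=6
   9) CAS  T1:  M=7  r_T1=6 ✓
  10) CAS  T0:  M=7  r_T0=6 ✗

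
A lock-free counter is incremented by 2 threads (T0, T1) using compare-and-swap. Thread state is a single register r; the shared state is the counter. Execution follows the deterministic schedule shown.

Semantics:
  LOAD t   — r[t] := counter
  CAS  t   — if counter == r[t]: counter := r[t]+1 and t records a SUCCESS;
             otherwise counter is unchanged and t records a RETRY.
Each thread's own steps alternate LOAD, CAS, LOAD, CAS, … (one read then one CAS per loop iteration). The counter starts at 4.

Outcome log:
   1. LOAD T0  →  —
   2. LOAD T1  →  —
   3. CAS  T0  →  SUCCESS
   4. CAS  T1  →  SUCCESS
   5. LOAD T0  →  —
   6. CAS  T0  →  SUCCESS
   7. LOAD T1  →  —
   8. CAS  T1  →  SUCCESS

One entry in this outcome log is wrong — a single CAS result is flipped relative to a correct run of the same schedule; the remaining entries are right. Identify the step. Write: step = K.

step = 4

Correct run:
   1) LOAD T0:  M=4  r_T0=4
   2) LOAD T1:  M=4  r_T1=4
   3) CAS  T0:  M=5  r_T0=4 ✓
   4) CAS  T1:  M=5  r_T1=4 ✗
   5) LOAD T0:  M=5  r_T0=5
   6) CAS  T0:  M=6  r_T0=5 ✓
   7) LOAD T1:  M=6  r_T1=6
   8) CAS  T1:  M=7  r_T1=6 ✓
Mismatch at 4.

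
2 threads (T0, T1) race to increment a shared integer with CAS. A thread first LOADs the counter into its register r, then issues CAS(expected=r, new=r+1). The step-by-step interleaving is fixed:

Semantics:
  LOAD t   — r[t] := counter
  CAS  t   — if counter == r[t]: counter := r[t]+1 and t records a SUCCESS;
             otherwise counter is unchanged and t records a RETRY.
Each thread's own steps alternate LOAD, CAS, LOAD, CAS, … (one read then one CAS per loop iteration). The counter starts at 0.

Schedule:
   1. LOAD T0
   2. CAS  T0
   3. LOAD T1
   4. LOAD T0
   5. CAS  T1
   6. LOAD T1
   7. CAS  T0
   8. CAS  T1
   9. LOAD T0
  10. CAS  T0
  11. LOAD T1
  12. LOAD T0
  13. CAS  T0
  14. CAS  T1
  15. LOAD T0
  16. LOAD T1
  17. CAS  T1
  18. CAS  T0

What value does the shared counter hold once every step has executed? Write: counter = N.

1. LOAD T0 → mem=0 r[T0]=0 [LOAD]
2. CAS T0 → mem=1 r[T0]=0 [OK]
3. LOAD T1 → mem=1 r[T1]=1 [LOAD]
4. LOAD T0 → mem=1 r[T0]=1 [LOAD]
5. CAS T1 → mem=2 r[T1]=1 [OK]
6. LOAD T1 → mem=2 r[T1]=2 [LOAD]
7. CAS T0 → mem=2 r[T0]=1 [RETRY]
8. CAS T1 → mem=3 r[T1]=2 [OK]
9. LOAD T0 → mem=3 r[T0]=3 [LOAD]
10. CAS T0 → mem=4 r[T0]=3 [OK]
11. LOAD T1 → mem=4 r[T1]=4 [LOAD]
12. LOAD T0 → mem=4 r[T0]=4 [LOAD]
13. CAS T0 → mem=5 r[T0]=4 [OK]
14. CAS T1 → mem=5 r[T1]=4 [RETRY]
15. LOAD T0 → mem=5 r[T0]=5 [LOAD]
16. LOAD T1 → mem=5 r[T1]=5 [LOAD]
17. CAS T1 → mem=6 r[T1]=5 [OK]
18. CAS T0 → mem=6 r[T0]=5 [RETRY]

counter = 6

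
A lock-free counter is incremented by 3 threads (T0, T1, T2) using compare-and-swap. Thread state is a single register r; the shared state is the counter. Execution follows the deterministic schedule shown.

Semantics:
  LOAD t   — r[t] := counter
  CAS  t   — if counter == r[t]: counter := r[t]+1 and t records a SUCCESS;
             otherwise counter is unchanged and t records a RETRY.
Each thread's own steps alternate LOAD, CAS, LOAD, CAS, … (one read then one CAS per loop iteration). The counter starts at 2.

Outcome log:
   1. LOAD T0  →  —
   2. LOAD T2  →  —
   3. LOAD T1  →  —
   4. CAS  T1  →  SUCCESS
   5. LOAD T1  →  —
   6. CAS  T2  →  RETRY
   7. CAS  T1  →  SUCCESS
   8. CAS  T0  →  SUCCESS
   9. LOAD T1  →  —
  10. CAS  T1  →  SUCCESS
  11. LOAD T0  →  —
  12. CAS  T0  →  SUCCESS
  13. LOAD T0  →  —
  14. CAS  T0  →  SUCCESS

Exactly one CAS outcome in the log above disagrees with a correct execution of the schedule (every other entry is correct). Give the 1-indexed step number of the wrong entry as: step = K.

Correct run:
T0 LOAD — after: cnt=2, r=2 — load
T2 LOAD — after: cnt=2, r=2 — load
T1 LOAD — after: cnt=2, r=2 — load
T1 CAS — after: cnt=3, r=2 — ok
T1 LOAD — after: cnt=3, r=3 — load
T2 CAS — after: cnt=3, r=2 — retry
T1 CAS — after: cnt=4, r=3 — ok
T0 CAS — after: cnt=4, r=2 — retry
T1 LOAD — after: cnt=4, r=4 — load
T1 CAS — after: cnt=5, r=4 — ok
T0 LOAD — after: cnt=5, r=5 — load
T0 CAS — after: cnt=6, r=5 — ok
T0 LOAD — after: cnt=6, r=6 — load
T0 CAS — after: cnt=7, r=6 — ok
Flip is step 8.

step = 8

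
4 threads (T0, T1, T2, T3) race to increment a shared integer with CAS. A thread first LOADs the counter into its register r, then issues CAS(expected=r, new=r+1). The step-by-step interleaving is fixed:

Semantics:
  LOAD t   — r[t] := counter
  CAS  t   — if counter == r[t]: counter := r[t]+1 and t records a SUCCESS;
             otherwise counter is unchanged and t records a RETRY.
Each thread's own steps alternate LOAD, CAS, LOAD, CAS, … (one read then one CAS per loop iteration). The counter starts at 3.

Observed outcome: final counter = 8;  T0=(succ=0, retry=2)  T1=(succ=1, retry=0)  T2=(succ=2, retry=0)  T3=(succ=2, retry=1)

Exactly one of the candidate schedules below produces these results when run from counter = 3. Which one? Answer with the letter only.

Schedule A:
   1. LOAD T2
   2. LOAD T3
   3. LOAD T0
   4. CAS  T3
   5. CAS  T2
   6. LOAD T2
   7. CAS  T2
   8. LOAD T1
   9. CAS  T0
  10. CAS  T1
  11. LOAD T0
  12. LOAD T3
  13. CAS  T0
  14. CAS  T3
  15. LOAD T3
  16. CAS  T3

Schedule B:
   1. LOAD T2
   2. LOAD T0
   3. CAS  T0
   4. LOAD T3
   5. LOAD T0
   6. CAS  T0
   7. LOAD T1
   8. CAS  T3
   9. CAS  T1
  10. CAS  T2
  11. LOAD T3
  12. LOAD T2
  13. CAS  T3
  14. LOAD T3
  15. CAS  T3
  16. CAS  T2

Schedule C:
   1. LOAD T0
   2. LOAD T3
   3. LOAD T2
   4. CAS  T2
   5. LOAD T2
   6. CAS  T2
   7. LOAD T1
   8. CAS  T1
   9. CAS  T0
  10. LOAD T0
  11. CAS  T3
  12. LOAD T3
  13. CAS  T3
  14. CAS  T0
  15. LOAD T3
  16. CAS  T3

Tracing schedule C:
#1 T0 reads 3
#2 T3 reads 3
#3 T2 reads 3
#4 T2 CAS(3→4) writes; counter now 4
#5 T2 reads 4
#6 T2 CAS(4→5) writes; counter now 5
#7 T1 reads 5
#8 T1 CAS(5→6) writes; counter now 6
#9 T0 CAS(3→4) fails; counter now 6
#10 T0 reads 6
#11 T3 CAS(3→4) fails; counter now 6
#12 T3 reads 6
#13 T3 CAS(6→7) writes; counter now 7
#14 T0 CAS(6→7) fails; counter now 7
#15 T3 reads 7
#16 T3 CAS(7→8) writes; counter now 8

C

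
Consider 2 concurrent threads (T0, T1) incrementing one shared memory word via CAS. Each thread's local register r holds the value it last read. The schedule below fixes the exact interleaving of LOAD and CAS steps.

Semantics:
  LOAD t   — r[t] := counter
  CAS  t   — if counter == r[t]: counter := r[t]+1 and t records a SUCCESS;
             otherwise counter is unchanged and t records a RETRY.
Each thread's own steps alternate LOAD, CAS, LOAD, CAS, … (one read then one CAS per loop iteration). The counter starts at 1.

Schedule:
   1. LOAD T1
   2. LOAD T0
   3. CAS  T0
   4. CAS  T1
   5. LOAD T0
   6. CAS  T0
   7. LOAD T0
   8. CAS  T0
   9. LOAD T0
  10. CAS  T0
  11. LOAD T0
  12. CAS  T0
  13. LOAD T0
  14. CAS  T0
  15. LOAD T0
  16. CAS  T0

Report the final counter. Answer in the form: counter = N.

[1] T1.load  rd  (counter 1, T1.r 1)
[2] T0.load  rd  (counter 1, T0.r 1)
[3] T0.cas  hit  (counter 2, T0.r 1)
[4] T1.cas  miss  (counter 2, T1.r 1)
[5] T0.load  rd  (counter 2, T0.r 2)
[6] T0.cas  hit  (counter 3, T0.r 2)
[7] T0.load  rd  (counter 3, T0.r 3)
[8] T0.cas  hit  (counter 4, T0.r 3)
[9] T0.load  rd  (counter 4, T0.r 4)
[10] T0.cas  hit  (counter 5, T0.r 4)
[11] T0.load  rd  (counter 5, T0.r 5)
[12] T0.cas  hit  (counter 6, T0.r 5)
[13] T0.load  rd  (counter 6, T0.r 6)
[14] T0.cas  hit  (counter 7, T0.r 6)
[15] T0.load  rd  (counter 7, T0.r 7)
[16] T0.cas  hit  (counter 8, T0.r 7)

counter = 8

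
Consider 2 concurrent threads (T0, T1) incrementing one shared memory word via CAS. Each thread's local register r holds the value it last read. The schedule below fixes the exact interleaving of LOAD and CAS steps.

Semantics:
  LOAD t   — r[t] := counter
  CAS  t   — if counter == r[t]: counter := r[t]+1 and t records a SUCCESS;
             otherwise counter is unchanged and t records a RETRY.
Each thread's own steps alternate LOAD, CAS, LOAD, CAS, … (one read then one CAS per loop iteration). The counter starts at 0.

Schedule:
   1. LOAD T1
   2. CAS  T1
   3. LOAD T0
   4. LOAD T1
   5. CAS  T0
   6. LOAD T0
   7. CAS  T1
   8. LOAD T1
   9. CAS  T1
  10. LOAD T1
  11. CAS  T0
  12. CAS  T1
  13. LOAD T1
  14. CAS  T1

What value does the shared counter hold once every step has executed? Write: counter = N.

counter = 5

   1) LOAD T1:  M=0  r_T1=0
   2) CAS  T1:  M=1  r_T1=0 ✓
   3) LOAD T0:  M=1  r_T0=1
   4) LOAD T1:  M=1  r_T1=1
   5) CAS  T0:  M=2  r_T0=1 ✓
   6) LOAD T0:  M=2  r_T0=2
   7) CAS  T1:  M=2  r_T1=1 ✗
   8) LOAD T1:  M=2  r_T1=2
   9) CAS  T1:  M=3  r_T1=2 ✓
  10) LOAD T1:  M=3  r_T1=3
  11) CAS  T0:  M=3  r_T0=2 ✗
  12) CAS  T1:  M=4  r_T1=3 ✓
  13) LOAD T1:  M=4  r_T1=4
  14) CAS  T1:  M=5  r_T1=4 ✓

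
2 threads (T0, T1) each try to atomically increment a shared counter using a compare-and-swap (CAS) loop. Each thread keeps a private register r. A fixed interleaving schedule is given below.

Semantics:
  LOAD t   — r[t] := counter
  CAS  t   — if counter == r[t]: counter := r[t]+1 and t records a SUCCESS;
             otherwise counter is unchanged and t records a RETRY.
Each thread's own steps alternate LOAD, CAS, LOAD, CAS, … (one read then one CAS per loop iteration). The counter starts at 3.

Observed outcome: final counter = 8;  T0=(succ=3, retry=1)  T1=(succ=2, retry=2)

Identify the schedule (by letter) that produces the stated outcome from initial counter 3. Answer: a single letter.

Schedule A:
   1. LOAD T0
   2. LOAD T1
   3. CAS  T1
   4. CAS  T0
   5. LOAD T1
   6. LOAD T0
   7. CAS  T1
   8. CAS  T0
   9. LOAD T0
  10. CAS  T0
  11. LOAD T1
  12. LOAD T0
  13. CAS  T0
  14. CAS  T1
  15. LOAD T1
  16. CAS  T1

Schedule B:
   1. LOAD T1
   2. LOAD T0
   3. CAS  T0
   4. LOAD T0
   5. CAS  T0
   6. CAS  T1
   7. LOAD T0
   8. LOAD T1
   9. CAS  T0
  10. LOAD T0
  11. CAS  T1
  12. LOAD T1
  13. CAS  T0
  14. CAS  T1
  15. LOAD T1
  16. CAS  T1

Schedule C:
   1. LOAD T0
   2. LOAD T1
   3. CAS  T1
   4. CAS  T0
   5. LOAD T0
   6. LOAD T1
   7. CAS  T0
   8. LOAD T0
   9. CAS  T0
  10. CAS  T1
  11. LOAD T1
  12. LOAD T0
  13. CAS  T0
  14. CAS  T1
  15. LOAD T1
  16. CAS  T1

C

Tracing schedule C:
1. LOAD T0 → mem=3 r[T0]=3 [LOAD]
2. LOAD T1 → mem=3 r[T1]=3 [LOAD]
3. CAS T1 → mem=4 r[T1]=3 [OK]
4. CAS T0 → mem=4 r[T0]=3 [RETRY]
5. LOAD T0 → mem=4 r[T0]=4 [LOAD]
6. LOAD T1 → mem=4 r[T1]=4 [LOAD]
7. CAS T0 → mem=5 r[T0]=4 [OK]
8. LOAD T0 → mem=5 r[T0]=5 [LOAD]
9. CAS T0 → mem=6 r[T0]=5 [OK]
10. CAS T1 → mem=6 r[T1]=4 [RETRY]
11. LOAD T1 → mem=6 r[T1]=6 [LOAD]
12. LOAD T0 → mem=6 r[T0]=6 [LOAD]
13. CAS T0 → mem=7 r[T0]=6 [OK]
14. CAS T1 → mem=7 r[T1]=6 [RETRY]
15. LOAD T1 → mem=7 r[T1]=7 [LOAD]
16. CAS T1 → mem=8 r[T1]=7 [OK]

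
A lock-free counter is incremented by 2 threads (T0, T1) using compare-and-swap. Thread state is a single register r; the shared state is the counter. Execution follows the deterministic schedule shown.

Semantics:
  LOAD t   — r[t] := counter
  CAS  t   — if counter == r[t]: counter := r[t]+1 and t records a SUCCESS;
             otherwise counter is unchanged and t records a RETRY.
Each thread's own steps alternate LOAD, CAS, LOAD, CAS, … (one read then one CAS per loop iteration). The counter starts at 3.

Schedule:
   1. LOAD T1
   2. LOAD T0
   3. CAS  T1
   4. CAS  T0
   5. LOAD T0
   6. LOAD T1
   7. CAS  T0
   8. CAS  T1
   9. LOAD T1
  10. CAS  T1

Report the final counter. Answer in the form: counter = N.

1. LOAD T1 → mem=3 r[T1]=3 [LOAD]
2. LOAD T0 → mem=3 r[T0]=3 [LOAD]
3. CAS T1 → mem=4 r[T1]=3 [OK]
4. CAS T0 → mem=4 r[T0]=3 [RETRY]
5. LOAD T0 → mem=4 r[T0]=4 [LOAD]
6. LOAD T1 → mem=4 r[T1]=4 [LOAD]
7. CAS T0 → mem=5 r[T0]=4 [OK]
8. CAS T1 → mem=5 r[T1]=4 [RETRY]
9. LOAD T1 → mem=5 r[T1]=5 [LOAD]
10. CAS T1 → mem=6 r[T1]=5 [OK]

counter = 6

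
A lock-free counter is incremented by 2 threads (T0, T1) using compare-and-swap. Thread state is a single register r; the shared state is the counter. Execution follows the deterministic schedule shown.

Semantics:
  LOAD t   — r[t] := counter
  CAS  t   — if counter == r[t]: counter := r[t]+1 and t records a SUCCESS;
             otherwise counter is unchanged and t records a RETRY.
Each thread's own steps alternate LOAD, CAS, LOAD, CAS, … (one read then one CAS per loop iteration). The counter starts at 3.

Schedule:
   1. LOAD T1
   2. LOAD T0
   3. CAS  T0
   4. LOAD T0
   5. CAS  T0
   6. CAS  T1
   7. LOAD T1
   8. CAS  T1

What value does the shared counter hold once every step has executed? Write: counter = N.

counter = 6

[1] T1.load  rd  (counter 3, T1.r 3)
[2] T0.load  rd  (counter 3, T0.r 3)
[3] T0.cas  hit  (counter 4, T0.r 3)
[4] T0.load  rd  (counter 4, T0.r 4)
[5] T0.cas  hit  (counter 5, T0.r 4)
[6] T1.cas  miss  (counter 5, T1.r 3)
[7] T1.load  rd  (counter 5, T1.r 5)
[8] T1.cas  hit  (counter 6, T1.r 5)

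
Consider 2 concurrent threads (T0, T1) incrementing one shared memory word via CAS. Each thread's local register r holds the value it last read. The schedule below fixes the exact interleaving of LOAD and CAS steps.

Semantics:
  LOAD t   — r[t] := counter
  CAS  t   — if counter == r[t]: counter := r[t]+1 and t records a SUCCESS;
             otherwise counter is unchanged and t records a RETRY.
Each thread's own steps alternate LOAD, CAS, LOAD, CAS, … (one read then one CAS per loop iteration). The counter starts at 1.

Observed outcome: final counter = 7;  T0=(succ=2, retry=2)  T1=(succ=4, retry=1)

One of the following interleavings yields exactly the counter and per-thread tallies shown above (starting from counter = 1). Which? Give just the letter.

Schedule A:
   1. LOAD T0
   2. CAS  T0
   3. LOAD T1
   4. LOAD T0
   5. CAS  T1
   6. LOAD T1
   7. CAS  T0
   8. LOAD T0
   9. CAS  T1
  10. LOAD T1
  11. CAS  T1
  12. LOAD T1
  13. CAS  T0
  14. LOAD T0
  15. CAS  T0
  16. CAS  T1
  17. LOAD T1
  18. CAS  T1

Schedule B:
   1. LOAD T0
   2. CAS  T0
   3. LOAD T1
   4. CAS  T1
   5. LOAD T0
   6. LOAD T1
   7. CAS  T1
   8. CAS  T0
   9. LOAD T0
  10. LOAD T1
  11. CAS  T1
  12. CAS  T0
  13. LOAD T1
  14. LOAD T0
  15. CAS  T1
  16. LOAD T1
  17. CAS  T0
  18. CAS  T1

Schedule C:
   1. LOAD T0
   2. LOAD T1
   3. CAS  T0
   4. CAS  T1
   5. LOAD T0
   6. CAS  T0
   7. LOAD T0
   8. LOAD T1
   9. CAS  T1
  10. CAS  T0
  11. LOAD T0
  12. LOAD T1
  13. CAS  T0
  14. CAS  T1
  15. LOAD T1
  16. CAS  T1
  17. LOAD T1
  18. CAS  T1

Tracing schedule A:
step 1: T0 LOAD ⇒ load; ctr=1 reg=1
step 2: T0 CAS ⇒ ok; ctr=2 reg=1
step 3: T1 LOAD ⇒ load; ctr=2 reg=2
step 4: T0 LOAD ⇒ load; ctr=2 reg=2
step 5: T1 CAS ⇒ ok; ctr=3 reg=2
step 6: T1 LOAD ⇒ load; ctr=3 reg=3
step 7: T0 CAS ⇒ retry; ctr=3 reg=2
step 8: T0 LOAD ⇒ load; ctr=3 reg=3
step 9: T1 CAS ⇒ ok; ctr=4 reg=3
step 10: T1 LOAD ⇒ load; ctr=4 reg=4
step 11: T1 CAS ⇒ ok; ctr=5 reg=4
step 12: T1 LOAD ⇒ load; ctr=5 reg=5
step 13: T0 CAS ⇒ retry; ctr=5 reg=3
step 14: T0 LOAD ⇒ load; ctr=5 reg=5
step 15: T0 CAS ⇒ ok; ctr=6 reg=5
step 16: T1 CAS ⇒ retry; ctr=6 reg=5
step 17: T1 LOAD ⇒ load; ctr=6 reg=6
step 18: T1 CAS ⇒ ok; ctr=7 reg=6

A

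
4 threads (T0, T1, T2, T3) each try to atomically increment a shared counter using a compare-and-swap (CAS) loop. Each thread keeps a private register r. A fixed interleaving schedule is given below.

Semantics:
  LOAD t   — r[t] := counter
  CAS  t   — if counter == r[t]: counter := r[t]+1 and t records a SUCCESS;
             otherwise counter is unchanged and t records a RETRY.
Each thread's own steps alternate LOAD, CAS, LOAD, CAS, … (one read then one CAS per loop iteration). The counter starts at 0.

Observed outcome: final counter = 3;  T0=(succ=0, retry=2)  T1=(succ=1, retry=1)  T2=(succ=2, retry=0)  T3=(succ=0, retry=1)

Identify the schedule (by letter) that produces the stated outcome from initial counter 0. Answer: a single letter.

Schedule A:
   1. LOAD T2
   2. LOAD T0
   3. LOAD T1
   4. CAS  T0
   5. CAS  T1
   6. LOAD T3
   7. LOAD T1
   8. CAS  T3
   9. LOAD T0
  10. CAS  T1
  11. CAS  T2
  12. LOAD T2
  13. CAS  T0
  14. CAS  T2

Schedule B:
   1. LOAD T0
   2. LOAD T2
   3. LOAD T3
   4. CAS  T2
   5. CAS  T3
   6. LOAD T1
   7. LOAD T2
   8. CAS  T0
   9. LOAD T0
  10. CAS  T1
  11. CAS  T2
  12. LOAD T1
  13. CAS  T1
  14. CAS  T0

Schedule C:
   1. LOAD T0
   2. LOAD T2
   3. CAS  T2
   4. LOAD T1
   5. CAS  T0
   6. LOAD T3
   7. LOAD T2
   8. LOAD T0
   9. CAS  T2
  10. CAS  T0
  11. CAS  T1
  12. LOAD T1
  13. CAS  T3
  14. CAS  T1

Simulating candidate C:
#1 T0 reads 0
#2 T2 reads 0
#3 T2 CAS(0→1) writes; counter now 1
#4 T1 reads 1
#5 T0 CAS(0→1) fails; counter now 1
#6 T3 reads 1
#7 T2 reads 1
#8 T0 reads 1
#9 T2 CAS(1→2) writes; counter now 2
#10 T0 CAS(1→2) fails; counter now 2
#11 T1 CAS(1→2) fails; counter now 2
#12 T1 reads 2
#13 T3 CAS(1→2) fails; counter now 2
#14 T1 CAS(2→3) writes; counter now 3

C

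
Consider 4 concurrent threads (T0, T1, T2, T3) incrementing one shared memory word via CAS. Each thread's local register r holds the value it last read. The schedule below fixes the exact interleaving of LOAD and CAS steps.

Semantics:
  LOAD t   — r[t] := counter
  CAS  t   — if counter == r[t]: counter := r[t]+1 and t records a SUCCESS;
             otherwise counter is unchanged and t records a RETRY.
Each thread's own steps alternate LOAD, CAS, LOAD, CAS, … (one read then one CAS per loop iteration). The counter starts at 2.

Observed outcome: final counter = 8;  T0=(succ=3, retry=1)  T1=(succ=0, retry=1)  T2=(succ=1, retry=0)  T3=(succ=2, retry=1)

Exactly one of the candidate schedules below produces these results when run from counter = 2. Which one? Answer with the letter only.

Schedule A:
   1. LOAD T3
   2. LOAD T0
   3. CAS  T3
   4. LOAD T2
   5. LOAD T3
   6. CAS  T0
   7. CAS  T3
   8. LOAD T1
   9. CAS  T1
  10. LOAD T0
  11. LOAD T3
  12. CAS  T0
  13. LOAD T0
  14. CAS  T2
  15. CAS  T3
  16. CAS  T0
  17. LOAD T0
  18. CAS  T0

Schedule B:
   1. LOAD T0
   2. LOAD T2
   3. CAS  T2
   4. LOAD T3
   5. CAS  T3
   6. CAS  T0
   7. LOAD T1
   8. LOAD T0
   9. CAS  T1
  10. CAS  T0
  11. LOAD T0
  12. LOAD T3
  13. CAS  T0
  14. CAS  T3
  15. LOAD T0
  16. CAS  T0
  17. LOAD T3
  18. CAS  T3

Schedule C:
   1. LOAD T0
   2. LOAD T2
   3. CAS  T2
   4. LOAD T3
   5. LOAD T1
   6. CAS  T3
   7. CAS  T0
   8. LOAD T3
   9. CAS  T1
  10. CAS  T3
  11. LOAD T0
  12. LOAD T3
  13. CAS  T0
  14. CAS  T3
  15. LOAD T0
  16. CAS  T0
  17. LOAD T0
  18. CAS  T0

Tracing schedule C:
[1] T0.load  rd  (counter 2, T0.r 2)
[2] T2.load  rd  (counter 2, T2.r 2)
[3] T2.cas  hit  (counter 3, T2.r 2)
[4] T3.load  rd  (counter 3, T3.r 3)
[5] T1.load  rd  (counter 3, T1.r 3)
[6] T3.cas  hit  (counter 4, T3.r 3)
[7] T0.cas  miss  (counter 4, T0.r 2)
[8] T3.load  rd  (counter 4, T3.r 4)
[9] T1.cas  miss  (counter 4, T1.r 3)
[10] T3.cas  hit  (counter 5, T3.r 4)
[11] T0.load  rd  (counter 5, T0.r 5)
[12] T3.load  rd  (counter 5, T3.r 5)
[13] T0.cas  hit  (counter 6, T0.r 5)
[14] T3.cas  miss  (counter 6, T3.r 5)
[15] T0.load  rd  (counter 6, T0.r 6)
[16] T0.cas  hit  (counter 7, T0.r 6)
[17] T0.load  rd  (counter 7, T0.r 7)
[18] T0.cas  hit  (counter 8, T0.r 7)

C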